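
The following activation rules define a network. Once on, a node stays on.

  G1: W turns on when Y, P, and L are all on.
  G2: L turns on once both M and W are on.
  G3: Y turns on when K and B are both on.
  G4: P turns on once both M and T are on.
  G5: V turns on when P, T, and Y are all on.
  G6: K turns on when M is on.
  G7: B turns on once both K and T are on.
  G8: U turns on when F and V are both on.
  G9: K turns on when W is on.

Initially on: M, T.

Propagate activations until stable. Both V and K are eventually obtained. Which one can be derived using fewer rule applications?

K

K: M is on, so K turns on (G6). [1 rule application]
V: G4: M and T on → P on. G6: M on → K on. G7: K and T on → B on. K and B are on, so Y turns on (G3). P, T, and Y are on, so V turns on (G5). [5 rule applications]
K needs fewer.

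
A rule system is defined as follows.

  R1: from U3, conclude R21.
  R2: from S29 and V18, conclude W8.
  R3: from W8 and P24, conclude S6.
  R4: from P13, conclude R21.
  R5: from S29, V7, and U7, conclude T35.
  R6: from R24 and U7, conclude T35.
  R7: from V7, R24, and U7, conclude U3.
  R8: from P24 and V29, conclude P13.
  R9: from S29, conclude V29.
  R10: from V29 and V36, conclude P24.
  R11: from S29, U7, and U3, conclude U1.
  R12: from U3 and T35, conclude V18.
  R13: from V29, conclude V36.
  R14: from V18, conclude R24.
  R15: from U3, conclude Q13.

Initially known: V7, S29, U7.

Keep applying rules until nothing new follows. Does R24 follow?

R24 would need V18 (R14), but V18 is never established.

No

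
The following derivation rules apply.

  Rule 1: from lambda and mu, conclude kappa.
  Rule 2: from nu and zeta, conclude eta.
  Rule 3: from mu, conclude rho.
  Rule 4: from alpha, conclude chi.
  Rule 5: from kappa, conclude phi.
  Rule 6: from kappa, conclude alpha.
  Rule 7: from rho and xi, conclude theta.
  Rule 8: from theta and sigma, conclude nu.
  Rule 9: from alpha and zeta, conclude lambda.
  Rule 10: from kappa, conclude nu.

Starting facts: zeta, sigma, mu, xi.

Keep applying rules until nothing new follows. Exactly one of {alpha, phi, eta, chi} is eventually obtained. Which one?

mu holds, so rho follows (Rule 3).
rho and xi hold, so theta follows (Rule 7).
theta and sigma hold, so nu follows (Rule 8).
From nu and zeta, Rule 2 gives eta.
alpha would need kappa (Rule 6), but kappa is never established. phi would need kappa (Rule 5), but kappa is never established. chi would need alpha (Rule 4), but alpha is never established.

eta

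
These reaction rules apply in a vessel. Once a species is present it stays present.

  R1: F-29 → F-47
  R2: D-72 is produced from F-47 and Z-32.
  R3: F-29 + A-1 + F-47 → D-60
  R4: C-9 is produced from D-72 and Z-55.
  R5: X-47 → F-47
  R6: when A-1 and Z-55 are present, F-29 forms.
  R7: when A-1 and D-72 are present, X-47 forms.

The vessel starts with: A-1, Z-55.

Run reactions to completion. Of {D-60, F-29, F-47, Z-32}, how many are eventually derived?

3

A-1 and Z-55 present → F-29 forms (R6).
F-29 present → F-47 forms (R1).
F-29, A-1, and F-47 present → D-60 forms (R3).
D-60: reached.
F-29: reached.
F-47: reached.
No rule produces Z-32, and it is not given.
Reached: D-60, F-29, and F-47 — 3 of the 4.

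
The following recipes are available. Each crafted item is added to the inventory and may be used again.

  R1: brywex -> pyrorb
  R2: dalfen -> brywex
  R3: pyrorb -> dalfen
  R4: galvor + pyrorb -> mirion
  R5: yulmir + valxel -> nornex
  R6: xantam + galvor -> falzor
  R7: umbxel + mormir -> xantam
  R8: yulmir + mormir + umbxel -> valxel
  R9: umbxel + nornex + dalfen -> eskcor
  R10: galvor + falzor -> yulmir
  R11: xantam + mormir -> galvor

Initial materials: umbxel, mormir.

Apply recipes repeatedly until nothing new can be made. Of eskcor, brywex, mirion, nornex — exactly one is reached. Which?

umbxel + mormir -> xantam (R7).
xantam + mormir -> galvor (R11).
Using R6, xantam and galvor make falzor.
Using R10, galvor and falzor make yulmir.
yulmir + mormir + umbxel -> valxel (R8).
yulmir + valxel -> nornex (R5).
brywex would need dalfen (R2), but dalfen is never obtained. eskcor would need umbxel, nornex, and dalfen (R9), but dalfen is never obtained. mirion would need galvor and pyrorb (R4), but pyrorb is never obtained.

nornex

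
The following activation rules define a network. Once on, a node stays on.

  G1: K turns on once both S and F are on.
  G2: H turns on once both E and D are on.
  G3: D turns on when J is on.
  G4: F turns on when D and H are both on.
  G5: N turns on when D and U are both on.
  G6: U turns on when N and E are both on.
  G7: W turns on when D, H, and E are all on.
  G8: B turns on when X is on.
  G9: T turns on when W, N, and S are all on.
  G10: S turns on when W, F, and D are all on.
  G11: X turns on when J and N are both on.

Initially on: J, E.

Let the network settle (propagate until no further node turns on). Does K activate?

Yes

G3: J on → D on.
G2: E and D on → H on.
D and H are on, so F turns on (G4).
G7: D, H, and E on → W on.
G10: W, F, and D on → S on.
S and F are on, so K turns on (G1).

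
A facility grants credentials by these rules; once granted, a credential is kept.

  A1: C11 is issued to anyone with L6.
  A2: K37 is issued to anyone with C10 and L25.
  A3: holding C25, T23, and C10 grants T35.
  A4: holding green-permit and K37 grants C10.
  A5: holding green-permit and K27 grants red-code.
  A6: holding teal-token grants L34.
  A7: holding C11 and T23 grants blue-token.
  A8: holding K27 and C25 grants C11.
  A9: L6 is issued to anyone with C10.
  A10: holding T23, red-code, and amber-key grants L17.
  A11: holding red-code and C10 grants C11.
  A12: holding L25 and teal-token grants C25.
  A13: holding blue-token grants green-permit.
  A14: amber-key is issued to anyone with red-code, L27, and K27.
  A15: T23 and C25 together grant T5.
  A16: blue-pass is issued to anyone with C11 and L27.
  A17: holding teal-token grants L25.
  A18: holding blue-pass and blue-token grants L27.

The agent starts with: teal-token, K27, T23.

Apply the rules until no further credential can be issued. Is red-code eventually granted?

Holding teal-token grants L25 (A17).
Holding L25 and teal-token grants C25 (A12).
Holding K27 and C25 grants C11 (A8).
Holding C11 and T23 grants blue-token (A7).
Holding blue-token grants green-permit (A13).
Holding green-permit and K27 grants red-code (A5).

Yes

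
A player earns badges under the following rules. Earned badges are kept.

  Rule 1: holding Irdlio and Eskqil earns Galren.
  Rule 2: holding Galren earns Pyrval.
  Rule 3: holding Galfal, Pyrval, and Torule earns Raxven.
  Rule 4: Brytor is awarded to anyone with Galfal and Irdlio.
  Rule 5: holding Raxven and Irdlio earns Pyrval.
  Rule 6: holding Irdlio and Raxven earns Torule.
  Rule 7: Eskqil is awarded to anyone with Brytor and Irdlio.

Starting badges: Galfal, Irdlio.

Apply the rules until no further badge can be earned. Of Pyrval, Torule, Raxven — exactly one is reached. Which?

With Galfal and Irdlio, Brytor is earned (Rule 4).
With Brytor and Irdlio, Eskqil is earned (Rule 7).
With Irdlio and Eskqil, Galren is earned (Rule 1).
With Galren, Pyrval is earned (Rule 2).
Torule would need Irdlio and Raxven (Rule 6), but Raxven is never earned. Raxven would need Galfal, Pyrval, and Torule (Rule 3), but Torule is never earned.

Pyrval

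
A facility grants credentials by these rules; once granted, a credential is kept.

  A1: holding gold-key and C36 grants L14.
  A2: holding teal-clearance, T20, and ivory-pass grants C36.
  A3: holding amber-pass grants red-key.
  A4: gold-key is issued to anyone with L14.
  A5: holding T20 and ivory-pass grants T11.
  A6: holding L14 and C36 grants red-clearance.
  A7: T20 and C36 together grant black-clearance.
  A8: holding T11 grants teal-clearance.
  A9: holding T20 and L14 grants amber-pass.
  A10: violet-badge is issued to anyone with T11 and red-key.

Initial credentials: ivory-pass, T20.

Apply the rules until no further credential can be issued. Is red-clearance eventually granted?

No

red-clearance would need L14 and C36 (A6), but L14 is never granted.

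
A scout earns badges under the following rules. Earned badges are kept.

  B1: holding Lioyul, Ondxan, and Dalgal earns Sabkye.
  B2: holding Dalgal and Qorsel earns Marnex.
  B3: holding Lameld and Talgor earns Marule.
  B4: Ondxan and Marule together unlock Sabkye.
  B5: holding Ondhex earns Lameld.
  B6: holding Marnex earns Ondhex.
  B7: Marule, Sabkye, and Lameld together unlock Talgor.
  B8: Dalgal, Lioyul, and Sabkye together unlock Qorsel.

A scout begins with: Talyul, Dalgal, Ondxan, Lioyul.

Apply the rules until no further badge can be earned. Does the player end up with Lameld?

With Lioyul, Ondxan, and Dalgal, Sabkye is earned (B1).
With Dalgal, Lioyul, and Sabkye, Qorsel is earned (B8).
With Dalgal and Qorsel, Marnex is earned (B2).
With Marnex, Ondhex is earned (B6).
With Ondhex, Lameld is earned (B5).

Yes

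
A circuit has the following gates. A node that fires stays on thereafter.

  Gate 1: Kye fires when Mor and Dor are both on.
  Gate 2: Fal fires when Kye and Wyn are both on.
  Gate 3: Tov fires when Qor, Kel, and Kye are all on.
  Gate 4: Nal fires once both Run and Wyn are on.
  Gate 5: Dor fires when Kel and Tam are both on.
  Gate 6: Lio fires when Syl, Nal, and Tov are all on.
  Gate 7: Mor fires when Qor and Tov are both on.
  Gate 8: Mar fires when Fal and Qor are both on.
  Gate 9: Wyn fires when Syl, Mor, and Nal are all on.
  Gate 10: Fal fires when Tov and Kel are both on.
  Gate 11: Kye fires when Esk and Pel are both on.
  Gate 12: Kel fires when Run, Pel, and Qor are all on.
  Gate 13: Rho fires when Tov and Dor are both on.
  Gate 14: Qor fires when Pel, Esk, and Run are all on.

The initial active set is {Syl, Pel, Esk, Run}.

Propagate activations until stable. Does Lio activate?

Lio would need Syl, Nal, and Tov (Gate 6), but Nal never turns on.

No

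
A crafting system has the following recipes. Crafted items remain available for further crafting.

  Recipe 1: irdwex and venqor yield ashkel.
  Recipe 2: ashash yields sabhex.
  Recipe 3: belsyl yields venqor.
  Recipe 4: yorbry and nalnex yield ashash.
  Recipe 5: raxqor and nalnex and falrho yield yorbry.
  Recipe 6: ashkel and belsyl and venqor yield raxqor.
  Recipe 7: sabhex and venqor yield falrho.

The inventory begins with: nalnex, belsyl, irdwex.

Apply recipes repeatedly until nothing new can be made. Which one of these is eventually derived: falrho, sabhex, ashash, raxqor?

belsyl → venqor (Recipe 3).
irdwex and venqor → ashkel (Recipe 1).
Using Recipe 6, ashkel, belsyl, and venqor make raxqor.
ashash would need yorbry and nalnex (Recipe 4), but yorbry is never obtained. sabhex would need ashash (Recipe 2), but ashash is never obtained. falrho would need sabhex and venqor (Recipe 7), but sabhex is never obtained.

raxqor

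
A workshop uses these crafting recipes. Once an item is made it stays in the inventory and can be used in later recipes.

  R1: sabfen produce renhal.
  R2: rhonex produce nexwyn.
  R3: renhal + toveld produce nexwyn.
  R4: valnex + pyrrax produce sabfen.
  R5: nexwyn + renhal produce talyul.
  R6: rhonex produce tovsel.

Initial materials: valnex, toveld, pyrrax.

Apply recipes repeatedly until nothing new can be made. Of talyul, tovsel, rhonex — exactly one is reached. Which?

talyul

Using R4, valnex and pyrrax make sabfen.
Using R1, sabfen makes renhal.
Using R3, renhal and toveld make nexwyn.
Using R5, nexwyn and renhal make talyul.
No rule produces rhonex, and it is not given. tovsel would need rhonex (R6), but rhonex is never obtained.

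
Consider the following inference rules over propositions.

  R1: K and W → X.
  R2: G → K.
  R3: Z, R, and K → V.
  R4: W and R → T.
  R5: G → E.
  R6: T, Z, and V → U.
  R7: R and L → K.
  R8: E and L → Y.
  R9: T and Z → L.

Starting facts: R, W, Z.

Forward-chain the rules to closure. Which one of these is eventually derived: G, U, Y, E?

U

From W and R, R4 gives T.
T and Z hold, so L follows (R9).
R and L hold, so K follows (R7).
From Z, R, and K, R3 gives V.
From T, Z, and V, R6 gives U.
Y would need E and L (R8), but E is never established. E would need G (R5), but G is never established. No rule produces G, and it is not given.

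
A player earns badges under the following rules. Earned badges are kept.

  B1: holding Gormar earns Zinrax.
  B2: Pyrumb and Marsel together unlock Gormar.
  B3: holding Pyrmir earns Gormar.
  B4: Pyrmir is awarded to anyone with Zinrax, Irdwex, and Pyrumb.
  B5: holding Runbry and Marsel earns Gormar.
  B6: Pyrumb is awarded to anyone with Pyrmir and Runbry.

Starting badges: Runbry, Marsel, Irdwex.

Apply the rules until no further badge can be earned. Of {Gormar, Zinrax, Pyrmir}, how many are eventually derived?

With Runbry and Marsel, Gormar is earned (B5).
With Gormar, Zinrax is earned (B1).
Gormar: reached.
Zinrax: reached.
Pyrmir would need Zinrax, Irdwex, and Pyrumb (B4), but Pyrumb is never earned.
Reached: Gormar and Zinrax — 2 of the 3.

2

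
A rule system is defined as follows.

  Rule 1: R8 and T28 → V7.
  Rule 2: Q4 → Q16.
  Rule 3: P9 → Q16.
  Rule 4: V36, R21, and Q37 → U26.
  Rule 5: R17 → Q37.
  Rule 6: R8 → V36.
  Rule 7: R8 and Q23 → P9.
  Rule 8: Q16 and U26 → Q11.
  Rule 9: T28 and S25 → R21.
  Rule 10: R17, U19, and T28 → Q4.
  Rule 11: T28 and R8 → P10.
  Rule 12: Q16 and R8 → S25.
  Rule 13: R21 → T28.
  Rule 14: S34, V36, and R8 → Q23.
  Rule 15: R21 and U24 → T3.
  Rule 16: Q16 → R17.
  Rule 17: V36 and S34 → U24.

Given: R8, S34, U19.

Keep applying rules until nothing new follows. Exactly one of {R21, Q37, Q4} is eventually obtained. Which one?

Q37

From R8, Rule 6 gives V36.
S34, V36, and R8 hold, so Q23 follows (Rule 14).
From R8 and Q23, Rule 7 gives P9.
P9 holds, so Q16 follows (Rule 3).
From Q16, Rule 16 gives R17.
From R17, Rule 5 gives Q37.
R21 would need T28 and S25 (Rule 9), but T28 is never established. Q4 would need R17, U19, and T28 (Rule 10), but T28 is never established.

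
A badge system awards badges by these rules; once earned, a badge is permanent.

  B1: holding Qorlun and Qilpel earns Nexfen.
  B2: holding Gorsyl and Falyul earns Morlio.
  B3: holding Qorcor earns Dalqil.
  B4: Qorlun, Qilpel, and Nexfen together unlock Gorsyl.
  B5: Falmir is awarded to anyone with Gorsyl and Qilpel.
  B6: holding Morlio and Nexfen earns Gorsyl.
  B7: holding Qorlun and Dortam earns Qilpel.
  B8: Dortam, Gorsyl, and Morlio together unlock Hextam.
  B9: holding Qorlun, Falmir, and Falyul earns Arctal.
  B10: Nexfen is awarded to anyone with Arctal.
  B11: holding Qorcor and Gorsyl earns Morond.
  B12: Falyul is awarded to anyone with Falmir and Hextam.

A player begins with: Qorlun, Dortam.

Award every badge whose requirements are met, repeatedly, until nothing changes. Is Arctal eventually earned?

No

Arctal would need Qorlun, Falmir, and Falyul (B9), but Falyul is never earned.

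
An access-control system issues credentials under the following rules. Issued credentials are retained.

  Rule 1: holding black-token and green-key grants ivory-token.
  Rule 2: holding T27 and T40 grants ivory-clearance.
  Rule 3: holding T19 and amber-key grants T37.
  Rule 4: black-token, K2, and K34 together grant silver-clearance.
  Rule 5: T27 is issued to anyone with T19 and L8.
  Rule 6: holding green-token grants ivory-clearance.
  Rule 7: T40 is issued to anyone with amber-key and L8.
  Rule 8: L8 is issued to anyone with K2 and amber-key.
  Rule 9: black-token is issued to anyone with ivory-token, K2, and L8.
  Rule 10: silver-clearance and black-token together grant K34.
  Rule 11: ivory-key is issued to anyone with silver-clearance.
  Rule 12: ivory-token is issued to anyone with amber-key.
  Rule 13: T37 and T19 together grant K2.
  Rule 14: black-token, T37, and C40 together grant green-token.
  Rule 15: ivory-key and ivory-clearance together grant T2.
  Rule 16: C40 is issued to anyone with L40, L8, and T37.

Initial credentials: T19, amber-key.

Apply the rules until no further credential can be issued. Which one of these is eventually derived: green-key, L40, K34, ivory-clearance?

Holding T19 and amber-key grants T37 (Rule 3).
Holding T37 and T19 grants K2 (Rule 13).
Holding K2 and amber-key grants L8 (Rule 8).
Holding T19 and L8 grants T27 (Rule 5).
Holding amber-key and L8 grants T40 (Rule 7).
Holding T27 and T40 grants ivory-clearance (Rule 2).
K34 would need silver-clearance and black-token (Rule 10), but silver-clearance is never granted. No rule produces L40, and it is not given. No rule produces green-key, and it is not given.

ivory-clearance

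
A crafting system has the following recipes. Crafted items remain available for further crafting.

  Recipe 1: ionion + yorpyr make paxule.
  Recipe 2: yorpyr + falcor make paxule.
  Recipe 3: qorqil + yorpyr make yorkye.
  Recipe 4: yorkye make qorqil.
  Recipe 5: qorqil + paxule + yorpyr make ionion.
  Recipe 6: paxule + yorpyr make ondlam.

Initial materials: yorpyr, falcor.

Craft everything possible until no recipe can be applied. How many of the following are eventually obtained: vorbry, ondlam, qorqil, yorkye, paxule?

Using Recipe 2, yorpyr and falcor make paxule.
paxule + yorpyr → ondlam (Recipe 6).
No rule produces vorbry, and it is not given.
ondlam: reached.
qorqil would need yorkye (Recipe 4), but yorkye is never obtained.
yorkye would need qorqil and yorpyr (Recipe 3), but qorqil is never obtained.
paxule: reached.
Reached: ondlam and paxule — 2 of the 5.

2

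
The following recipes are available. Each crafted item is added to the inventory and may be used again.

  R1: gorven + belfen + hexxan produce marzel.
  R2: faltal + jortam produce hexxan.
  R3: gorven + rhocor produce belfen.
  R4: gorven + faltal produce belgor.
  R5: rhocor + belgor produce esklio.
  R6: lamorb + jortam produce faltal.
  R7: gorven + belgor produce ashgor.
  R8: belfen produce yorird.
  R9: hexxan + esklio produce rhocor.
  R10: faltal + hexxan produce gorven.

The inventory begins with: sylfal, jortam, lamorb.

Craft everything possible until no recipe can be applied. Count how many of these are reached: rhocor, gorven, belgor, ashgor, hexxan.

lamorb + jortam → faltal (R6).
Using R2, faltal and jortam make hexxan.
faltal + hexxan → gorven (R10).
gorven + faltal → belgor (R4).
gorven + belgor → ashgor (R7).
rhocor would need hexxan and esklio (R9), but esklio is never obtained.
gorven: reached.
belgor: reached.
ashgor: reached.
hexxan: reached.
Reached: gorven, belgor, ashgor, and hexxan — 4 of the 5.

4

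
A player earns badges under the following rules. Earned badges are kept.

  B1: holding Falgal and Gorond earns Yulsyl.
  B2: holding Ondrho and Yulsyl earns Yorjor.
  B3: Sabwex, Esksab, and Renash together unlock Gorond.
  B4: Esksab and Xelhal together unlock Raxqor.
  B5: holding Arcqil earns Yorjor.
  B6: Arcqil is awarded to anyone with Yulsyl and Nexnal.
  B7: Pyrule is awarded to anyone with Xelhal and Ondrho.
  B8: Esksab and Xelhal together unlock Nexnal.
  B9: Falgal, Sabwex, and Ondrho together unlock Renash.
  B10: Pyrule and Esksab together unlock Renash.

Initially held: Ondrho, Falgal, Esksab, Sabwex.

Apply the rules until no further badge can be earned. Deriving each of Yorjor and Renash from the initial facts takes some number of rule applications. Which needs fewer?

Renash

Renash: With Falgal, Sabwex, and Ondrho, Renash is earned (B9). [1 rule application]
Yorjor: With Falgal, Sabwex, and Ondrho, Renash is earned (B9). With Sabwex, Esksab, and Renash, Gorond is earned (B3). With Falgal and Gorond, Yulsyl is earned (B1). With Ondrho and Yulsyl, Yorjor is earned (B2). [4 rule applications]
Renash needs fewer.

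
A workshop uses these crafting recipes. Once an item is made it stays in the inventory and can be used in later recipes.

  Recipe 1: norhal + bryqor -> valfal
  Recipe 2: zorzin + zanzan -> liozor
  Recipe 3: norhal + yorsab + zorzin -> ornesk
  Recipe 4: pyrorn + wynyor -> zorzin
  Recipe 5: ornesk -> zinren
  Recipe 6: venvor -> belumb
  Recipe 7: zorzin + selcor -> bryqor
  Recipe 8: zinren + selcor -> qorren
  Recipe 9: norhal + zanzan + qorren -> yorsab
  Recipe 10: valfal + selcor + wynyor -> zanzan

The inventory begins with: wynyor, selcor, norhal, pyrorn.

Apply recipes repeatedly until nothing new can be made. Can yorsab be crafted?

No

yorsab would need norhal, zanzan, and qorren (Recipe 9), but qorren is never obtained.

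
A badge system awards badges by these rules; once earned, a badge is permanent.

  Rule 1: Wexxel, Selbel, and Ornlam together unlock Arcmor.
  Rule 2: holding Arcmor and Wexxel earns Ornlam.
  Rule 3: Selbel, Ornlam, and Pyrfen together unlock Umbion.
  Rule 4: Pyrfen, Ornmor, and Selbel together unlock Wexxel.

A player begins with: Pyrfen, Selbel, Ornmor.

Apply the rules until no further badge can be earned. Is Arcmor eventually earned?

Arcmor would need Wexxel, Selbel, and Ornlam (Rule 1), but Ornlam is never earned.

No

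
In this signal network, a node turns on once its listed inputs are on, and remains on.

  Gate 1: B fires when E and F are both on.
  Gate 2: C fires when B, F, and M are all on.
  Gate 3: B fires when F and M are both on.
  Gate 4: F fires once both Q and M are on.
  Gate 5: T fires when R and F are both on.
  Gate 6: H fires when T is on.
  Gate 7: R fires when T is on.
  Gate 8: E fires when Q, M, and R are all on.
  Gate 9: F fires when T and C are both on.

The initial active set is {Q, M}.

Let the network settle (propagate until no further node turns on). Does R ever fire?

No

R would need T (Gate 7), but T never turns on.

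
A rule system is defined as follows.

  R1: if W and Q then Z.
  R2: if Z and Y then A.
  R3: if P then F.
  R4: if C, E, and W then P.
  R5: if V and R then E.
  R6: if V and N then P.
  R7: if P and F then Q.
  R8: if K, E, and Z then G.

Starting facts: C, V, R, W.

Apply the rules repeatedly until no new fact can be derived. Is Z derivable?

From V and R, R5 gives E.
From C, E, and W, R4 gives P.
From P, R3 gives F.
P and F hold, so Q follows (R7).
From W and Q, R1 gives Z.

Yes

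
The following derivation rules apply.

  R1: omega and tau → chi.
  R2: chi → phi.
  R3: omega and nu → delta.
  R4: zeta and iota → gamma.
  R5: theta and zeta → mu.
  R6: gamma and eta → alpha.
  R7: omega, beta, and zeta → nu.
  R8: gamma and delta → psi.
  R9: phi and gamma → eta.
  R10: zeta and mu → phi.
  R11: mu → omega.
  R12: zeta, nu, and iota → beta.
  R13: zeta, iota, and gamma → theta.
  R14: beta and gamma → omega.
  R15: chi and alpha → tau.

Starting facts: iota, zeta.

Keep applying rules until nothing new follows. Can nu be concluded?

No

nu would need omega, beta, and zeta (R7), but beta is never established.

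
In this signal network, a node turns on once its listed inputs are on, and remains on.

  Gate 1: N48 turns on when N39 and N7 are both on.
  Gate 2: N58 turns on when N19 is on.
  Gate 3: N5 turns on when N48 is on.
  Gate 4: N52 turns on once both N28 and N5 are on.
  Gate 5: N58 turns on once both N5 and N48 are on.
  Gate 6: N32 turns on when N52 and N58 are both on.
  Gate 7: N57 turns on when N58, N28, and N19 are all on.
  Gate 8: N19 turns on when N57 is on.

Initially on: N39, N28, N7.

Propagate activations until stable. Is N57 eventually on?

No

N57 would need N58, N28, and N19 (Gate 7), but N19 never turns on.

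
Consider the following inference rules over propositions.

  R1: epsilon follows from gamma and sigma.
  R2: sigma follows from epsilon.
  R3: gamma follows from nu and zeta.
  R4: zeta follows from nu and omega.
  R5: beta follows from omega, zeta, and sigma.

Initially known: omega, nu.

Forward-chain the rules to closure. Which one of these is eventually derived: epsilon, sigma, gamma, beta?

nu and omega hold, so zeta follows (R4).
nu and zeta hold, so gamma follows (R3).
epsilon would need gamma and sigma (R1), but sigma is never established. beta would need omega, zeta, and sigma (R5), but sigma is never established. sigma would need epsilon (R2), but epsilon is never established.

gamma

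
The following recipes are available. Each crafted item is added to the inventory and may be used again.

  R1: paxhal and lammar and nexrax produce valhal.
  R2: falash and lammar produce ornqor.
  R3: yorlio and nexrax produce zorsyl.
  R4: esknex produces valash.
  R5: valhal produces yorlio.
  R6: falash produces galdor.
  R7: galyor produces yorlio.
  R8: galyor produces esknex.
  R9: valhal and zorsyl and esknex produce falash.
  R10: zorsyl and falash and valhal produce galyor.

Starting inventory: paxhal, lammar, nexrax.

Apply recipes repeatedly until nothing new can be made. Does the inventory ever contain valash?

No

valash would need esknex (R4), but esknex is never obtained.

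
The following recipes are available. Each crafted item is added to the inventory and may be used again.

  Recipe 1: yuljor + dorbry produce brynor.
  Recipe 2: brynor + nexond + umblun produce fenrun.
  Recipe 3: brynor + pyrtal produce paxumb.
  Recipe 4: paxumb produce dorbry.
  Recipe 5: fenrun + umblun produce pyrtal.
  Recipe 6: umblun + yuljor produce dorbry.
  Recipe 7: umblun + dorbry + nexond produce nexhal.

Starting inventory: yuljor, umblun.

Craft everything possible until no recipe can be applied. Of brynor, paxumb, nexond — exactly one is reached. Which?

brynor

Using Recipe 6, umblun and yuljor make dorbry.
yuljor + dorbry → brynor (Recipe 1).
No rule produces nexond, and it is not given. paxumb would need brynor and pyrtal (Recipe 3), but pyrtal is never obtained.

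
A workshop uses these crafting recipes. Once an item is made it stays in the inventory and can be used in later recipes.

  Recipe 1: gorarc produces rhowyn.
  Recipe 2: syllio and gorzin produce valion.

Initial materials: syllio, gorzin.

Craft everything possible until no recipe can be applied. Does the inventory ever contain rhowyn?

rhowyn would need gorarc (Recipe 1), but gorarc is never obtained.

No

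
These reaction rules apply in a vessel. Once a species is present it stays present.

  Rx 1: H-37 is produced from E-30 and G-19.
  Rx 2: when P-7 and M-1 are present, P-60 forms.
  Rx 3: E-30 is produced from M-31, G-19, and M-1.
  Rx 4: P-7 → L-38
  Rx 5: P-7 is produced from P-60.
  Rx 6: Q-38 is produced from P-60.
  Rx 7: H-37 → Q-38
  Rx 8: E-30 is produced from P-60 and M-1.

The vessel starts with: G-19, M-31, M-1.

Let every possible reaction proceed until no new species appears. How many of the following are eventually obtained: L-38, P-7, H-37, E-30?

M-31, G-19, and M-1 present → E-30 forms (Rx 3).
E-30 and G-19 present → H-37 forms (Rx 1).
L-38 would need P-7 (Rx 4), but P-7 never forms.
P-7 would need P-60 (Rx 5), but P-60 never forms.
H-37: reached.
E-30: reached.
Reached: H-37 and E-30 — 2 of the 4.

2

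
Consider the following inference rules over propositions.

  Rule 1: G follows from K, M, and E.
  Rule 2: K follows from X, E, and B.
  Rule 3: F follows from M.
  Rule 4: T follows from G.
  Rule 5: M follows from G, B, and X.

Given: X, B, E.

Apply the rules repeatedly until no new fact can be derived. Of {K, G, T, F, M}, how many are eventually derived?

X, E, and B hold, so K follows (Rule 2).
K: reached.
G would need K, M, and E (Rule 1), but M is never established.
T would need G (Rule 4), but G is never established.
F would need M (Rule 3), but M is never established.
M would need G, B, and X (Rule 5), but G is never established.
Reached: K — 1 of the 5.

1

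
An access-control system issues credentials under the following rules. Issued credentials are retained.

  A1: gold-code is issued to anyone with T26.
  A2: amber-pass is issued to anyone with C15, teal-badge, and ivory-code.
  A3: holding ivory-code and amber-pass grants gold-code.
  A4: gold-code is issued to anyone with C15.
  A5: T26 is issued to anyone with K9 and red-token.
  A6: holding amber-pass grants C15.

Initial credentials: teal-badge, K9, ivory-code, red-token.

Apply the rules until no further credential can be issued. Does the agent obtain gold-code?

Yes

Holding K9 and red-token grants T26 (A5).
Holding T26 grants gold-code (A1).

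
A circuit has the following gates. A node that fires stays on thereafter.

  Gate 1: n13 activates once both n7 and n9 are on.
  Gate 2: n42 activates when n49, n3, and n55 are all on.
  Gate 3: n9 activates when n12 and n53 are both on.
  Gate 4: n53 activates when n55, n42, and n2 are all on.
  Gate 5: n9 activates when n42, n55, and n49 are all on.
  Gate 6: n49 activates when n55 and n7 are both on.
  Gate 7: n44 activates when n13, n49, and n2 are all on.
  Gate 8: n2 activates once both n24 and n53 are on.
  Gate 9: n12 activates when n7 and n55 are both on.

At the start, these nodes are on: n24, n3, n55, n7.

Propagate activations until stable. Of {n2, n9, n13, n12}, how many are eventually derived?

n55 and n7 are on, so n49 activates (Gate 6).
Gate 9: n7 and n55 on → n12 on.
n49, n3, and n55 are on, so n42 activates (Gate 2).
Gate 5: n42, n55, and n49 on → n9 on.
n7 and n9 are on, so n13 activates (Gate 1).
n2 would need n24 and n53 (Gate 8), but n53 never turns on.
n9: reached.
n13: reached.
n12: reached.
Reached: n9, n13, and n12 — 3 of the 4.

3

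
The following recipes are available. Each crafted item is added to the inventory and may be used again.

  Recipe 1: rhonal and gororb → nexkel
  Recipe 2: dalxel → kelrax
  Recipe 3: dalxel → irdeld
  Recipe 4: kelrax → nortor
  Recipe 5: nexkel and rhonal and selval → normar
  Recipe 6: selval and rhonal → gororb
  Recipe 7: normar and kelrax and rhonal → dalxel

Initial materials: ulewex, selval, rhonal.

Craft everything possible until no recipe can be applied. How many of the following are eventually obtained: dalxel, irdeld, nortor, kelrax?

0

dalxel would need normar, kelrax, and rhonal (Recipe 7), but kelrax is never obtained.
irdeld would need dalxel (Recipe 3), but dalxel is never obtained.
nortor would need kelrax (Recipe 4), but kelrax is never obtained.
kelrax would need dalxel (Recipe 2), but dalxel is never obtained.
None of the 4 are reached.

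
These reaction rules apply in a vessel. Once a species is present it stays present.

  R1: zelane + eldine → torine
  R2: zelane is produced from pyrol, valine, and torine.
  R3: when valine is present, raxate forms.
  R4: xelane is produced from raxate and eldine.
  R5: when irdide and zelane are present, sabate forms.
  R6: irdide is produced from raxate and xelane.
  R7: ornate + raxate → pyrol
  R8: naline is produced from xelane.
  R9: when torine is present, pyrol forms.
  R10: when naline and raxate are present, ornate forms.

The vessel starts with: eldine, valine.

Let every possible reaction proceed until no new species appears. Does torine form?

torine would need zelane and eldine (R1), but zelane never forms.

No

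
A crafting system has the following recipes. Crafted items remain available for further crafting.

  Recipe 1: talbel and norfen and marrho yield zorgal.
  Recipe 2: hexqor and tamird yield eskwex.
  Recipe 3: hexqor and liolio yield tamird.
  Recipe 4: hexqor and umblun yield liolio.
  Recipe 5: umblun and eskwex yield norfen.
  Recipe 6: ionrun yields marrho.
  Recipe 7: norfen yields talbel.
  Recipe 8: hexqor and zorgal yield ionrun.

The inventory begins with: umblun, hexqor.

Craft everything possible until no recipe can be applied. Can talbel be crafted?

Using Recipe 4, hexqor and umblun make liolio.
Using Recipe 3, hexqor and liolio make tamird.
hexqor and tamird → eskwex (Recipe 2).
umblun and eskwex → norfen (Recipe 5).
norfen → talbel (Recipe 7).

Yes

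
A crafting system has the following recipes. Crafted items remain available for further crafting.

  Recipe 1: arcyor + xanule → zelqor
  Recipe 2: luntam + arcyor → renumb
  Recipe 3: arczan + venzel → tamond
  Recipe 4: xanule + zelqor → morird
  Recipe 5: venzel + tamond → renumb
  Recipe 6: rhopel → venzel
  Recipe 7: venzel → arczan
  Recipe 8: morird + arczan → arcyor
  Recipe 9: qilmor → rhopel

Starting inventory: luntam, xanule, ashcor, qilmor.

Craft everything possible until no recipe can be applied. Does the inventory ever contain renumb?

Yes

Using Recipe 9, qilmor makes rhopel.
Using Recipe 6, rhopel makes venzel.
Using Recipe 7, venzel makes arczan.
Using Recipe 3, arczan and venzel make tamond.
venzel + tamond → renumb (Recipe 5).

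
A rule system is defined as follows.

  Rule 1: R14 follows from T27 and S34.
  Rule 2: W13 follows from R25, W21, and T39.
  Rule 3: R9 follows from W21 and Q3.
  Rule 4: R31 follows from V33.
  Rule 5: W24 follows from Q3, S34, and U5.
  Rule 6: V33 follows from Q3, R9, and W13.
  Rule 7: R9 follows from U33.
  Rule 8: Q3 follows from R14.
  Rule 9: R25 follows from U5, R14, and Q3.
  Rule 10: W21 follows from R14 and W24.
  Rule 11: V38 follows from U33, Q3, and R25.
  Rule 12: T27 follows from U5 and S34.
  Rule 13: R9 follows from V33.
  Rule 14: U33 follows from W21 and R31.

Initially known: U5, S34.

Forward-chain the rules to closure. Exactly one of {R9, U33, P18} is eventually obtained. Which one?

From U5 and S34, Rule 12 gives T27.
From T27 and S34, Rule 1 gives R14.
R14 holds, so Q3 follows (Rule 8).
Q3, S34, and U5 hold, so W24 follows (Rule 5).
R14 and W24 hold, so W21 follows (Rule 10).
W21 and Q3 hold, so R9 follows (Rule 3).
U33 would need W21 and R31 (Rule 14), but R31 is never established. No rule produces P18, and it is not given.

R9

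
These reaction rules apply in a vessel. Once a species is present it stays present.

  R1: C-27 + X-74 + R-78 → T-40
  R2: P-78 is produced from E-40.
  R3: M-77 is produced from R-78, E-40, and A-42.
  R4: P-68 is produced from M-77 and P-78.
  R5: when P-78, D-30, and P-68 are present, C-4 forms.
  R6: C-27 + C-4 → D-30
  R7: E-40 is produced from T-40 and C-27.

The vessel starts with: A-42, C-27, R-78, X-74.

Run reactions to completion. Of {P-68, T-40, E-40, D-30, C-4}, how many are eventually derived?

3

C-27, X-74, and R-78 present → T-40 forms (R1).
T-40 and C-27 present → E-40 forms (R7).
E-40 present → P-78 forms (R2).
R-78, E-40, and A-42 present → M-77 forms (R3).
M-77 and P-78 present → P-68 forms (R4).
P-68: reached.
T-40: reached.
E-40: reached.
D-30 would need C-27 and C-4 (R6), but C-4 never forms.
C-4 would need P-78, D-30, and P-68 (R5), but D-30 never forms.
Reached: P-68, T-40, and E-40 — 3 of the 5.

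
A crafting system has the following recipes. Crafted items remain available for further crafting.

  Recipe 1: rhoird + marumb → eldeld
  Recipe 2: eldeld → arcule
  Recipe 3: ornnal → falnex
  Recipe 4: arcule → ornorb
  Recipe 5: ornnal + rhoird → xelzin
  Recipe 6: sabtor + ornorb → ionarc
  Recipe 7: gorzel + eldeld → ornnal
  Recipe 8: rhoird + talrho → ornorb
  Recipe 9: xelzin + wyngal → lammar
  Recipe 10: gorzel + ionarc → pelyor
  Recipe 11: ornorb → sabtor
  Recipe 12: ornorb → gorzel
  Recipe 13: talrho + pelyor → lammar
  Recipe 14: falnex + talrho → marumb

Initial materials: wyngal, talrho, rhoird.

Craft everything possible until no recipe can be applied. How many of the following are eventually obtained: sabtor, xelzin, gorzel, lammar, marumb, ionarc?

Using Recipe 8, rhoird and talrho make ornorb.
ornorb → sabtor (Recipe 11).
ornorb → gorzel (Recipe 12).
sabtor + ornorb → ionarc (Recipe 6).
Using Recipe 10, gorzel and ionarc make pelyor.
Using Recipe 13, talrho and pelyor make lammar.
sabtor: reached.
xelzin would need ornnal and rhoird (Recipe 5), but ornnal is never obtained.
gorzel: reached.
lammar: reached.
marumb would need falnex and talrho (Recipe 14), but falnex is never obtained.
ionarc: reached.
Reached: sabtor, gorzel, lammar, and ionarc — 4 of the 6.

4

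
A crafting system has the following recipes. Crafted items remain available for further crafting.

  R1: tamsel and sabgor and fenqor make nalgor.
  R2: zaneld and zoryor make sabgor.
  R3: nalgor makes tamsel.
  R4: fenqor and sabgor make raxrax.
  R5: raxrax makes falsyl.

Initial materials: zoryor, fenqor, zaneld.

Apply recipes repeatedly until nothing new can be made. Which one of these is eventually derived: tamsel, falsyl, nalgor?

falsyl

zaneld and zoryor → sabgor (R2).
fenqor and sabgor → raxrax (R4).
Using R5, raxrax makes falsyl.
tamsel would need nalgor (R3), but nalgor is never obtained. nalgor would need tamsel, sabgor, and fenqor (R1), but tamsel is never obtained.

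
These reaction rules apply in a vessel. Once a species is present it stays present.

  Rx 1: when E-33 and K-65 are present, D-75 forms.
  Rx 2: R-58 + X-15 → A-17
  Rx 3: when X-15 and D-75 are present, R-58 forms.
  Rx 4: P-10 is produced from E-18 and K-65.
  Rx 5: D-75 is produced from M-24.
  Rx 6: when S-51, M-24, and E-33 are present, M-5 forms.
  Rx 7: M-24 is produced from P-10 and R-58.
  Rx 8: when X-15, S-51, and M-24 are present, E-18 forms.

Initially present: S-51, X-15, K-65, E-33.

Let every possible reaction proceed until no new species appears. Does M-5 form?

M-5 would need S-51, M-24, and E-33 (Rx 6), but M-24 never forms.

No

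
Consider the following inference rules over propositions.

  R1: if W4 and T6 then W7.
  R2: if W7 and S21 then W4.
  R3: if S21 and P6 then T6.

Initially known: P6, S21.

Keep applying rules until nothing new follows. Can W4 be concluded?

No

W4 would need W7 and S21 (R2), but W7 is never established.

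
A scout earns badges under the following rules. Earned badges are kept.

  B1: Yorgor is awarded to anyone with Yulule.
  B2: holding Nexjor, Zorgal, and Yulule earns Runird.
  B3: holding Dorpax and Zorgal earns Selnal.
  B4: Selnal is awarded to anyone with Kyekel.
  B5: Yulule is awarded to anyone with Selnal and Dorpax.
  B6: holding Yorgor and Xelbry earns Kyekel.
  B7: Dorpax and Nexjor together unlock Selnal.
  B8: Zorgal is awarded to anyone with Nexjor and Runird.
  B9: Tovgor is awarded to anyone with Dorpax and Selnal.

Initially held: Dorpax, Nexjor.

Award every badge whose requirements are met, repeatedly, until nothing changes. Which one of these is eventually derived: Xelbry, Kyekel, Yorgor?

With Dorpax and Nexjor, Selnal is earned (B7).
With Selnal and Dorpax, Yulule is earned (B5).
With Yulule, Yorgor is earned (B1).
No rule produces Xelbry, and it is not given. Kyekel would need Yorgor and Xelbry (B6), but Xelbry is never earned.

Yorgor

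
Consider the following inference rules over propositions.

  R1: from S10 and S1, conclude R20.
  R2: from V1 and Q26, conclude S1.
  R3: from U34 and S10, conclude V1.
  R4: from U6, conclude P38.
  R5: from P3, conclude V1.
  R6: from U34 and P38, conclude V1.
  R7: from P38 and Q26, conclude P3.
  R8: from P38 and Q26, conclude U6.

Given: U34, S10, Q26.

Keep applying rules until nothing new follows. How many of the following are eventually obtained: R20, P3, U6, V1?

From U34 and S10, R3 gives V1.
From V1 and Q26, R2 gives S1.
From S10 and S1, R1 gives R20.
R20: reached.
P3 would need P38 and Q26 (R7), but P38 is never established.
U6 would need P38 and Q26 (R8), but P38 is never established.
V1: reached.
Reached: R20 and V1 — 2 of the 4.

2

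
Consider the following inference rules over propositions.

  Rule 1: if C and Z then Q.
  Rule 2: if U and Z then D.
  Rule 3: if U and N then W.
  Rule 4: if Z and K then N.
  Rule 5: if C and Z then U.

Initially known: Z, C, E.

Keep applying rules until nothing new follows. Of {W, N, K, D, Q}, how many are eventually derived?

2

C and Z hold, so Q follows (Rule 1).
From C and Z, Rule 5 gives U.
From U and Z, Rule 2 gives D.
W would need U and N (Rule 3), but N is never established.
N would need Z and K (Rule 4), but K is never established.
No rule produces K, and it is not given.
D: reached.
Q: reached.
Reached: D and Q — 2 of the 5.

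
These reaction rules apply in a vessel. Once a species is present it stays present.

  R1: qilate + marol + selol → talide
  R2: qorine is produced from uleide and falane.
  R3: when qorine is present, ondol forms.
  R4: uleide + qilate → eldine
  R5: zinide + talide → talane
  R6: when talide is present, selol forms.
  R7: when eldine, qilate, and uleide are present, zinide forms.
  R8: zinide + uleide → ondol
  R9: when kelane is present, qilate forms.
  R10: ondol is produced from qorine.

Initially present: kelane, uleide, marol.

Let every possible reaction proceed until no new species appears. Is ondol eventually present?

kelane present → qilate forms (R9).
uleide and qilate present → eldine forms (R4).
eldine, qilate, and uleide present → zinide forms (R7).
zinide and uleide present → ondol forms (R8).

Yes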